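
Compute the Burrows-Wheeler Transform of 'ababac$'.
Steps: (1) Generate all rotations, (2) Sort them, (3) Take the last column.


Rotations (sorted):
  0: $ababac -> last char: c
  1: ababac$ -> last char: $
  2: abac$ab -> last char: b
  3: ac$abab -> last char: b
  4: babac$a -> last char: a
  5: bac$aba -> last char: a
  6: c$ababa -> last char: a


BWT = c$bbaaa


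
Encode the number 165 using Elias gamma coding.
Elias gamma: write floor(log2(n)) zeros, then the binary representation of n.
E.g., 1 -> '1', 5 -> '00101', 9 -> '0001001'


num_bits = floor(log2(165)) + 1 = 8
leading_zeros = num_bits - 1 = 7
binary(165) = 10100101

Elias gamma(165) = '0000000' + '10100101' = 000000010100101 (15 bits)


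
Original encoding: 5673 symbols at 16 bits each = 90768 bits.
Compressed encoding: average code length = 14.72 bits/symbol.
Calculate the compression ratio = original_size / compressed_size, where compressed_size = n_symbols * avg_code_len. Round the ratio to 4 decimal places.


original_size = n_symbols * orig_bits = 5673 * 16 = 90768 bits
compressed_size = n_symbols * avg_code_len = 5673 * 14.72 = 83506.56 bits
ratio = original_size / compressed_size = 90768 / 83506.56 = 1.087

Compression ratio = 1.087


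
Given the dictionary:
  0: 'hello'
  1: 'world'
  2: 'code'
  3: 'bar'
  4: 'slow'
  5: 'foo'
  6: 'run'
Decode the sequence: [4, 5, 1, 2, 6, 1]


Look up each index in the dictionary:
  4 -> 'slow'
  5 -> 'foo'
  1 -> 'world'
  2 -> 'code'
  6 -> 'run'
  1 -> 'world'

Decoded: "slow foo world code run world"


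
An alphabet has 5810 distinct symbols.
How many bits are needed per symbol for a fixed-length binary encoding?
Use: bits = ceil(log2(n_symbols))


log2(5810) = 12.5043
Bracket: 2^12 = 4096 < 5810 <= 2^13 = 8192
So ceil(log2(5810)) = 13

bits = ceil(log2(5810)) = ceil(12.5043) = 13 bits


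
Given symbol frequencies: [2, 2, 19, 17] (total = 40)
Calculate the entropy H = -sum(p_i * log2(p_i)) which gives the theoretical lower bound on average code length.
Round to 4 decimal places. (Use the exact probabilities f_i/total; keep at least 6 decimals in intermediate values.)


Per-symbol terms -p_i * log2(p_i) with p_i = f_i/40:
  p = 2/40 = 0.050000: log2(p) = -4.321928, -p*log2(p) = 0.216096
  p = 2/40 = 0.050000: log2(p) = -4.321928, -p*log2(p) = 0.216096
  p = 19/40 = 0.475000: log2(p) = -1.074001, -p*log2(p) = 0.510150
  p = 17/40 = 0.425000: log2(p) = -1.234465, -p*log2(p) = 0.524648
H = 0.216096 + 0.216096 + 0.510150 + 0.524648 = 1.466990

H = 1.467 bits/symbol


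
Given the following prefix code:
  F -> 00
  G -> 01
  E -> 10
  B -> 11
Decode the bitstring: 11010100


Decoding step by step:
Bits 11 -> B
Bits 01 -> G
Bits 01 -> G
Bits 00 -> F


Decoded message: BGGF


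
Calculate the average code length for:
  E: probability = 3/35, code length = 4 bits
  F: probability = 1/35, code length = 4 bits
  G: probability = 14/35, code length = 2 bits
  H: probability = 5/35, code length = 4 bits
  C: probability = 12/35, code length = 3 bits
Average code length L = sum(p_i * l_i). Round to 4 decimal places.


Weighted contributions p_i * l_i:
  E: (3/35) * 4 = 12/35
  F: (1/35) * 4 = 4/35
  G: (14/35) * 2 = 28/35
  H: (5/35) * 4 = 20/35
  C: (12/35) * 3 = 36/35
Sum = (12 + 4 + 28 + 20 + 36)/35 = 100/35

L = 100/35 = 2.8571 bits/symbol


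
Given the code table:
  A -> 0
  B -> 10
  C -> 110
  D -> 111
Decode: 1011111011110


Decoding:
10 -> B
111 -> D
110 -> C
111 -> D
10 -> B


Result: BDCDB


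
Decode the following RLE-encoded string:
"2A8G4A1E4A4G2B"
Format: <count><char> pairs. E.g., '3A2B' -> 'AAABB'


Expanding each <count><char> pair:
  2A -> 'AA'
  8G -> 'GGGGGGGG'
  4A -> 'AAAA'
  1E -> 'E'
  4A -> 'AAAA'
  4G -> 'GGGG'
  2B -> 'BB'

Decoded = AAGGGGGGGGAAAAEAAAAGGGGBB


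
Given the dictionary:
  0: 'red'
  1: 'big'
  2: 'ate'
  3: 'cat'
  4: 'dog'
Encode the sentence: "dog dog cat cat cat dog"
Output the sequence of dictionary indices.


Look up each word in the dictionary:
  'dog' -> 4
  'dog' -> 4
  'cat' -> 3
  'cat' -> 3
  'cat' -> 3
  'dog' -> 4

Encoded: [4, 4, 3, 3, 3, 4]


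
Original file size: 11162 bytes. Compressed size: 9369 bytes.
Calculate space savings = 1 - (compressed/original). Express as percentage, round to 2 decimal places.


ratio = compressed/original = 9369/11162 = 0.839366
savings = 1 - ratio = 1 - 0.839366 = 0.160634
as a percentage: 0.160634 * 100 = 16.06%

Space savings = 1 - 9369/11162 = 16.06%


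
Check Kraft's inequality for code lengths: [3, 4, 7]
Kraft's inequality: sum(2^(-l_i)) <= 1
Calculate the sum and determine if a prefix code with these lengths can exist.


Sum = 2^(-3) + 2^(-4) + 2^(-7)
    = 0.125 + 0.0625 + 0.0078125
    = 25/128 = 0.1953125
Since 0.1953125 <= 1, Kraft's inequality IS satisfied.
A prefix code with these lengths CAN exist.

Kraft sum = 0.1953125. Satisfied.


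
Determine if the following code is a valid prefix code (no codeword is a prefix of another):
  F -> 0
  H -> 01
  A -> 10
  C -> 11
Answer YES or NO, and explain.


Checking each pair (does one codeword prefix another?):
  F='0' vs H='01': prefix -- VIOLATION

NO -- this is NOT a valid prefix code. F (0) is a prefix of H (01).


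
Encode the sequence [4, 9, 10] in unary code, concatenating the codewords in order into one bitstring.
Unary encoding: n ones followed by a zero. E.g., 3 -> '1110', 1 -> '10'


Encode each number as n ones followed by a terminating 0:
  4 -> 11110 (5 bits)
  9 -> 1111111110 (10 bits)
  10 -> 11111111110 (11 bits)
Total length = 5 + 10 + 11 = 26 bits.

Unary([4, 9, 10]) = 11110111111111011111111110 (26 bits)


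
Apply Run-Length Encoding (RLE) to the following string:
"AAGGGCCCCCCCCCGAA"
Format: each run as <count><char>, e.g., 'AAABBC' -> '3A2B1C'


Scanning runs left to right:
  i=0: run of 'A' x 2 -> '2A'
  i=2: run of 'G' x 3 -> '3G'
  i=5: run of 'C' x 9 -> '9C'
  i=14: run of 'G' x 1 -> '1G'
  i=15: run of 'A' x 2 -> '2A'

RLE = 2A3G9C1G2A


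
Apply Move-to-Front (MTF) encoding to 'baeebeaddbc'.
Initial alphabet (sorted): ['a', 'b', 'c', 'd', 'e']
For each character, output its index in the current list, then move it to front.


MTF encoding:
'b': index 1 in ['a', 'b', 'c', 'd', 'e'] -> ['b', 'a', 'c', 'd', 'e']
'a': index 1 in ['b', 'a', 'c', 'd', 'e'] -> ['a', 'b', 'c', 'd', 'e']
'e': index 4 in ['a', 'b', 'c', 'd', 'e'] -> ['e', 'a', 'b', 'c', 'd']
'e': index 0 in ['e', 'a', 'b', 'c', 'd'] -> ['e', 'a', 'b', 'c', 'd']
'b': index 2 in ['e', 'a', 'b', 'c', 'd'] -> ['b', 'e', 'a', 'c', 'd']
'e': index 1 in ['b', 'e', 'a', 'c', 'd'] -> ['e', 'b', 'a', 'c', 'd']
'a': index 2 in ['e', 'b', 'a', 'c', 'd'] -> ['a', 'e', 'b', 'c', 'd']
'd': index 4 in ['a', 'e', 'b', 'c', 'd'] -> ['d', 'a', 'e', 'b', 'c']
'd': index 0 in ['d', 'a', 'e', 'b', 'c'] -> ['d', 'a', 'e', 'b', 'c']
'b': index 3 in ['d', 'a', 'e', 'b', 'c'] -> ['b', 'd', 'a', 'e', 'c']
'c': index 4 in ['b', 'd', 'a', 'e', 'c'] -> ['c', 'b', 'd', 'a', 'e']


Output: [1, 1, 4, 0, 2, 1, 2, 4, 0, 3, 4]


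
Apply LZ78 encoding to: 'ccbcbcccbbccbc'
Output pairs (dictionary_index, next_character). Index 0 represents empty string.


LZ78 encoding steps:
Dictionary: {0: ''}
Step 1: w='' (idx 0), next='c' -> output (0, 'c'), add 'c' as idx 1
Step 2: w='c' (idx 1), next='b' -> output (1, 'b'), add 'cb' as idx 2
Step 3: w='cb' (idx 2), next='c' -> output (2, 'c'), add 'cbc' as idx 3
Step 4: w='c' (idx 1), next='c' -> output (1, 'c'), add 'cc' as idx 4
Step 5: w='' (idx 0), next='b' -> output (0, 'b'), add 'b' as idx 5
Step 6: w='b' (idx 5), next='c' -> output (5, 'c'), add 'bc' as idx 6
Step 7: w='cbc' (idx 3), end of input -> output (3, '')


Encoded: [(0, 'c'), (1, 'b'), (2, 'c'), (1, 'c'), (0, 'b'), (5, 'c'), (3, '')]


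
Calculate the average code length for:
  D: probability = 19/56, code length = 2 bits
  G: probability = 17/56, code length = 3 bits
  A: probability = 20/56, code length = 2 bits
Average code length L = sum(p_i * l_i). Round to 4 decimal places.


Weighted contributions p_i * l_i:
  D: (19/56) * 2 = 38/56
  G: (17/56) * 3 = 51/56
  A: (20/56) * 2 = 40/56
Sum = (38 + 51 + 40)/56 = 129/56

L = 129/56 = 2.3036 bits/symbol


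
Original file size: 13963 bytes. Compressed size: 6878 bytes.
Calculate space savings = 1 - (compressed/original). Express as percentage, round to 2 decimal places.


ratio = compressed/original = 6878/13963 = 0.492588
savings = 1 - ratio = 1 - 0.492588 = 0.507412
as a percentage: 0.507412 * 100 = 50.74%

Space savings = 1 - 6878/13963 = 50.74%


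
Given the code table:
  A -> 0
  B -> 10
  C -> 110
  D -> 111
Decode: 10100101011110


Decoding:
10 -> B
10 -> B
0 -> A
10 -> B
10 -> B
111 -> D
10 -> B


Result: BBABBDB


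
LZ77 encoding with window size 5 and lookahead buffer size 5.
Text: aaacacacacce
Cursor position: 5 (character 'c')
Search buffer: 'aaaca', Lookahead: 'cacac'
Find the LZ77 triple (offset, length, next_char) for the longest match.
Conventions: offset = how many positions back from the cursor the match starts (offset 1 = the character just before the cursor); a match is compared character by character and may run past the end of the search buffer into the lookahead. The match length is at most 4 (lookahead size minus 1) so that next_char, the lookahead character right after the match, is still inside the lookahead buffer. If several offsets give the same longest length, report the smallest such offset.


Try each offset into the search buffer:
  offset=1 (pos 4, char 'a'): match length 0
  offset=2 (pos 3, char 'c'): match length 4
  offset=3 (pos 2, char 'a'): match length 0
  offset=4 (pos 1, char 'a'): match length 0
  offset=5 (pos 0, char 'a'): match length 0
Longest match has length 4 at offset 2.
next_char = character at position 5 + 4 = 9 -> 'c'

Best match: offset=2, length=4 (matching 'caca' starting at position 3)
LZ77 triple: (2, 4, 'c')


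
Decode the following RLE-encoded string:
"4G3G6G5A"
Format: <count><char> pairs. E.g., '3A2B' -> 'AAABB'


Expanding each <count><char> pair:
  4G -> 'GGGG'
  3G -> 'GGG'
  6G -> 'GGGGGG'
  5A -> 'AAAAA'

Decoded = GGGGGGGGGGGGGAAAAA


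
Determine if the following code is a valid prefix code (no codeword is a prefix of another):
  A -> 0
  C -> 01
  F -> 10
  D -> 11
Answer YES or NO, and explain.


Checking each pair (does one codeword prefix another?):
  A='0' vs C='01': prefix -- VIOLATION

NO -- this is NOT a valid prefix code. A (0) is a prefix of C (01).


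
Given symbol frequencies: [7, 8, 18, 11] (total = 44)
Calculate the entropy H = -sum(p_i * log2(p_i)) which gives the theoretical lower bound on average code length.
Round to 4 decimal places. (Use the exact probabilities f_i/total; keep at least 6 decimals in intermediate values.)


Per-symbol terms -p_i * log2(p_i) with p_i = f_i/44:
  p = 7/44 = 0.159091: log2(p) = -2.652077, -p*log2(p) = 0.421921
  p = 8/44 = 0.181818: log2(p) = -2.459432, -p*log2(p) = 0.447169
  p = 18/44 = 0.409091: log2(p) = -1.289507, -p*log2(p) = 0.527525
  p = 11/44 = 0.250000: log2(p) = -2.000000, -p*log2(p) = 0.500000
H = 0.421921 + 0.447169 + 0.527525 + 0.500000 = 1.896615

H = 1.8966 bits/symbol


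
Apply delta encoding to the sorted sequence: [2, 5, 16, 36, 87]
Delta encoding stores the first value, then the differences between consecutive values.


First value: 2
Deltas:
  5 - 2 = 3
  16 - 5 = 11
  36 - 16 = 20
  87 - 36 = 51


Delta encoded: [2, 3, 11, 20, 51]


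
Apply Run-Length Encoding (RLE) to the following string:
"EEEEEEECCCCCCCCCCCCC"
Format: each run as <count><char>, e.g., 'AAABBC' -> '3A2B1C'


Scanning runs left to right:
  i=0: run of 'E' x 7 -> '7E'
  i=7: run of 'C' x 13 -> '13C'

RLE = 7E13C


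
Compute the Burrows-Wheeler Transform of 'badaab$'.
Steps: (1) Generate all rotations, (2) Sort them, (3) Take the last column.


Rotations (sorted):
  0: $badaab -> last char: b
  1: aab$bad -> last char: d
  2: ab$bada -> last char: a
  3: adaab$b -> last char: b
  4: b$badaa -> last char: a
  5: badaab$ -> last char: $
  6: daab$ba -> last char: a


BWT = bdaba$a


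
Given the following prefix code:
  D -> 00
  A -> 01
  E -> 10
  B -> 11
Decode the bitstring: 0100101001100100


Decoding step by step:
Bits 01 -> A
Bits 00 -> D
Bits 10 -> E
Bits 10 -> E
Bits 01 -> A
Bits 10 -> E
Bits 01 -> A
Bits 00 -> D


Decoded message: ADEEAEAD


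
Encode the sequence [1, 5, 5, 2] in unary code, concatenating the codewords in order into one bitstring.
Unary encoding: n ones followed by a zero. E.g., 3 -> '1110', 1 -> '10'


Encode each number as n ones followed by a terminating 0:
  1 -> 10 (2 bits)
  5 -> 111110 (6 bits)
  5 -> 111110 (6 bits)
  2 -> 110 (3 bits)
Total length = 2 + 6 + 6 + 3 = 17 bits.

Unary([1, 5, 5, 2]) = 10111110111110110 (17 bits)


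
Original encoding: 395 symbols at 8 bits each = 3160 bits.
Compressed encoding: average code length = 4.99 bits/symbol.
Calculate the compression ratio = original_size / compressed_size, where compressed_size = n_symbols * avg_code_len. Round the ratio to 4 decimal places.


original_size = n_symbols * orig_bits = 395 * 8 = 3160 bits
compressed_size = n_symbols * avg_code_len = 395 * 4.99 = 1971.05 bits
ratio = original_size / compressed_size = 3160 / 1971.05 = 1.6032

Compression ratio = 1.6032


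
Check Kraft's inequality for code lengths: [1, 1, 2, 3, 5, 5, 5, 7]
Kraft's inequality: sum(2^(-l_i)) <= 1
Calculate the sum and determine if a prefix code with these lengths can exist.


Sum = 2^(-1) + 2^(-1) + 2^(-2) + 2^(-3) + 2^(-5) + 2^(-5) + 2^(-5) + 2^(-7)
    = 0.5 + 0.5 + 0.25 + 0.125 + 0.03125 + 0.03125 + 0.03125 + 0.0078125
    = 189/128 = 1.4765625
Since 1.4765625 > 1, Kraft's inequality is NOT satisfied.
A prefix code with these lengths CANNOT exist.

Kraft sum = 1.4765625. Not satisfied.


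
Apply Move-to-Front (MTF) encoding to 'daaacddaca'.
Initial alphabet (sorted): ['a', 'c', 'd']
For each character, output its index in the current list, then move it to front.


MTF encoding:
'd': index 2 in ['a', 'c', 'd'] -> ['d', 'a', 'c']
'a': index 1 in ['d', 'a', 'c'] -> ['a', 'd', 'c']
'a': index 0 in ['a', 'd', 'c'] -> ['a', 'd', 'c']
'a': index 0 in ['a', 'd', 'c'] -> ['a', 'd', 'c']
'c': index 2 in ['a', 'd', 'c'] -> ['c', 'a', 'd']
'd': index 2 in ['c', 'a', 'd'] -> ['d', 'c', 'a']
'd': index 0 in ['d', 'c', 'a'] -> ['d', 'c', 'a']
'a': index 2 in ['d', 'c', 'a'] -> ['a', 'd', 'c']
'c': index 2 in ['a', 'd', 'c'] -> ['c', 'a', 'd']
'a': index 1 in ['c', 'a', 'd'] -> ['a', 'c', 'd']


Output: [2, 1, 0, 0, 2, 2, 0, 2, 2, 1]


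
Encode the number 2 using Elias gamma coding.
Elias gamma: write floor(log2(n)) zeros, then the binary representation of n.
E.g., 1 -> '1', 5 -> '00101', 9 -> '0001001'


num_bits = floor(log2(2)) + 1 = 2
leading_zeros = num_bits - 1 = 1
binary(2) = 10

Elias gamma(2) = '0' + '10' = 010 (3 bits)


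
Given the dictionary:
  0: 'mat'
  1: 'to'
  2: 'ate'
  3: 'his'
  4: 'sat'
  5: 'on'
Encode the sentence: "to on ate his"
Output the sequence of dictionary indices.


Look up each word in the dictionary:
  'to' -> 1
  'on' -> 5
  'ate' -> 2
  'his' -> 3

Encoded: [1, 5, 2, 3]


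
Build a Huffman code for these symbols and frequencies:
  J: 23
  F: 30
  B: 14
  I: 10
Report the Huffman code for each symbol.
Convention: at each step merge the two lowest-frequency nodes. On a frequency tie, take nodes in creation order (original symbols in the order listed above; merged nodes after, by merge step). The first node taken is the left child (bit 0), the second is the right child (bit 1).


Huffman tree construction:
Step 1: Merge I(10) + B(14) = 24
Step 2: Merge J(23) + (I+B)(24) = 47
Step 3: Merge F(30) + (J+(I+B))(47) = 77
Read each symbol's code off the tree from the root (left child = 0, right child = 1).

Codes:
  J: 10 (length 2)
  F: 0 (length 1)
  B: 111 (length 3)
  I: 110 (length 3)
Average code length: 148/77 = 1.9221 bits/symbol


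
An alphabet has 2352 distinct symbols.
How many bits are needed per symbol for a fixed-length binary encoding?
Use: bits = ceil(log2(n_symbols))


log2(2352) = 11.1997
Bracket: 2^11 = 2048 < 2352 <= 2^12 = 4096
So ceil(log2(2352)) = 12

bits = ceil(log2(2352)) = ceil(11.1997) = 12 bits


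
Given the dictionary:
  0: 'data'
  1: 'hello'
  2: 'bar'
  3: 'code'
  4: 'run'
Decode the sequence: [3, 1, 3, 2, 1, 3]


Look up each index in the dictionary:
  3 -> 'code'
  1 -> 'hello'
  3 -> 'code'
  2 -> 'bar'
  1 -> 'hello'
  3 -> 'code'

Decoded: "code hello code bar hello code"


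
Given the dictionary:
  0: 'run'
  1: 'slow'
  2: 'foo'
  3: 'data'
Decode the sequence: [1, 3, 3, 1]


Look up each index in the dictionary:
  1 -> 'slow'
  3 -> 'data'
  3 -> 'data'
  1 -> 'slow'

Decoded: "slow data data slow"


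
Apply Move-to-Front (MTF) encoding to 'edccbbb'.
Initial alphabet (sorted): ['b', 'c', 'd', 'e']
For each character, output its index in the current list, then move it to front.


MTF encoding:
'e': index 3 in ['b', 'c', 'd', 'e'] -> ['e', 'b', 'c', 'd']
'd': index 3 in ['e', 'b', 'c', 'd'] -> ['d', 'e', 'b', 'c']
'c': index 3 in ['d', 'e', 'b', 'c'] -> ['c', 'd', 'e', 'b']
'c': index 0 in ['c', 'd', 'e', 'b'] -> ['c', 'd', 'e', 'b']
'b': index 3 in ['c', 'd', 'e', 'b'] -> ['b', 'c', 'd', 'e']
'b': index 0 in ['b', 'c', 'd', 'e'] -> ['b', 'c', 'd', 'e']
'b': index 0 in ['b', 'c', 'd', 'e'] -> ['b', 'c', 'd', 'e']


Output: [3, 3, 3, 0, 3, 0, 0]


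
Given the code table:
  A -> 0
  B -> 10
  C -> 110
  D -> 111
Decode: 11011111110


Decoding:
110 -> C
111 -> D
111 -> D
10 -> B


Result: CDDB


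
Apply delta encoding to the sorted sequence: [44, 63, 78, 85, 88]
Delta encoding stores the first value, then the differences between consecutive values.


First value: 44
Deltas:
  63 - 44 = 19
  78 - 63 = 15
  85 - 78 = 7
  88 - 85 = 3


Delta encoded: [44, 19, 15, 7, 3]


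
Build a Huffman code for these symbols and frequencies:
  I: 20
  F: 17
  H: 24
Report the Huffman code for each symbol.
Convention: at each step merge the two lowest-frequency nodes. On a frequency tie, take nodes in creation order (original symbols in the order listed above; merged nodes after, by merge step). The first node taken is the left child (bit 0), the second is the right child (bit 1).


Huffman tree construction:
Step 1: Merge F(17) + I(20) = 37
Step 2: Merge H(24) + (F+I)(37) = 61
Read each symbol's code off the tree from the root (left child = 0, right child = 1).

Codes:
  I: 11 (length 2)
  F: 10 (length 2)
  H: 0 (length 1)
Average code length: 98/61 = 1.6066 bits/symbol


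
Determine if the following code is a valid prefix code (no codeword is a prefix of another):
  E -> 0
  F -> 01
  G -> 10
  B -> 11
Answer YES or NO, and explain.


Checking each pair (does one codeword prefix another?):
  E='0' vs F='01': prefix -- VIOLATION

NO -- this is NOT a valid prefix code. E (0) is a prefix of F (01).


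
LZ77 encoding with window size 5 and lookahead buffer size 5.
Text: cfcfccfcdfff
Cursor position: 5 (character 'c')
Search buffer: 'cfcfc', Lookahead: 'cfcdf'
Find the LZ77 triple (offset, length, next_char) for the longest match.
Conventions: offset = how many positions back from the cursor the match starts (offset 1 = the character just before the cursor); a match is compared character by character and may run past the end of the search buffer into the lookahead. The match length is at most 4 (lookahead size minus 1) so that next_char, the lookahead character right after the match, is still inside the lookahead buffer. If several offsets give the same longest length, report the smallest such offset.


Try each offset into the search buffer:
  offset=1 (pos 4, char 'c'): match length 1
  offset=2 (pos 3, char 'f'): match length 0
  offset=3 (pos 2, char 'c'): match length 3
  offset=4 (pos 1, char 'f'): match length 0
  offset=5 (pos 0, char 'c'): match length 3
Longest match has length 3, found at offsets 3, 5; take the smallest, offset 3.
next_char = character at position 5 + 3 = 8 -> 'd'

Best match: offset=3, length=3 (matching 'cfc' starting at position 2)
LZ77 triple: (3, 3, 'd')


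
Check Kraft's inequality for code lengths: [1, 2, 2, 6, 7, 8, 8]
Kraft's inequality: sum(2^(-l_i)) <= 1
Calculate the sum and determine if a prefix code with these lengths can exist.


Sum = 2^(-1) + 2^(-2) + 2^(-2) + 2^(-6) + 2^(-7) + 2^(-8) + 2^(-8)
    = 0.5 + 0.25 + 0.25 + 0.015625 + 0.0078125 + 0.00390625 + 0.00390625
    = 264/256 = 1.03125
Since 1.03125 > 1, Kraft's inequality is NOT satisfied.
A prefix code with these lengths CANNOT exist.

Kraft sum = 1.03125. Not satisfied.


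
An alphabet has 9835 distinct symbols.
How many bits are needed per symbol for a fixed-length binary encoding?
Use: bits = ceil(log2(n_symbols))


log2(9835) = 13.2637
Bracket: 2^13 = 8192 < 9835 <= 2^14 = 16384
So ceil(log2(9835)) = 14

bits = ceil(log2(9835)) = ceil(13.2637) = 14 bits


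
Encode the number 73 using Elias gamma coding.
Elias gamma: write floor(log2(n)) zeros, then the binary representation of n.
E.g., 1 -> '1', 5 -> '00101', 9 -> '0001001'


num_bits = floor(log2(73)) + 1 = 7
leading_zeros = num_bits - 1 = 6
binary(73) = 1001001

Elias gamma(73) = '000000' + '1001001' = 0000001001001 (13 bits)


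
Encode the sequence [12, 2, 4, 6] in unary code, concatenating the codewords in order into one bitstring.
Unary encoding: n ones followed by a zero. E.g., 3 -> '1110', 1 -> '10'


Encode each number as n ones followed by a terminating 0:
  12 -> 1111111111110 (13 bits)
  2 -> 110 (3 bits)
  4 -> 11110 (5 bits)
  6 -> 1111110 (7 bits)
Total length = 13 + 3 + 5 + 7 = 28 bits.

Unary([12, 2, 4, 6]) = 1111111111110110111101111110 (28 bits)


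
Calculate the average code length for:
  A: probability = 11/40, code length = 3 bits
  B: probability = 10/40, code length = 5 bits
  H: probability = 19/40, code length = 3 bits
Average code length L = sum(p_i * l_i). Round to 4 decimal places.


Weighted contributions p_i * l_i:
  A: (11/40) * 3 = 33/40
  B: (10/40) * 5 = 50/40
  H: (19/40) * 3 = 57/40
Sum = (33 + 50 + 57)/40 = 140/40

L = 140/40 = 3.5000 bits/symbol


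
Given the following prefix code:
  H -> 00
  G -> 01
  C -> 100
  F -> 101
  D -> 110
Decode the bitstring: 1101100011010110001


Decoding step by step:
Bits 110 -> D
Bits 110 -> D
Bits 00 -> H
Bits 110 -> D
Bits 101 -> F
Bits 100 -> C
Bits 01 -> G


Decoded message: DDHDFCG


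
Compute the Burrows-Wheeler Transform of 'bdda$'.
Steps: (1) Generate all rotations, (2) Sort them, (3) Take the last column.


Rotations (sorted):
  0: $bdda -> last char: a
  1: a$bdd -> last char: d
  2: bdda$ -> last char: $
  3: da$bd -> last char: d
  4: dda$b -> last char: b


BWT = ad$db


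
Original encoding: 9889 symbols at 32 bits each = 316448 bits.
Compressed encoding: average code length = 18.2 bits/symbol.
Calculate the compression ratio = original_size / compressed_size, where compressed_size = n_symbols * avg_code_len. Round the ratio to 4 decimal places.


original_size = n_symbols * orig_bits = 9889 * 32 = 316448 bits
compressed_size = n_symbols * avg_code_len = 9889 * 18.2 = 179979.8 bits
ratio = original_size / compressed_size = 316448 / 179979.8 = 1.7582

Compression ratio = 1.7582


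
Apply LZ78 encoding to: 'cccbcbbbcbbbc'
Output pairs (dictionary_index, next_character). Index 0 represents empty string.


LZ78 encoding steps:
Dictionary: {0: ''}
Step 1: w='' (idx 0), next='c' -> output (0, 'c'), add 'c' as idx 1
Step 2: w='c' (idx 1), next='c' -> output (1, 'c'), add 'cc' as idx 2
Step 3: w='' (idx 0), next='b' -> output (0, 'b'), add 'b' as idx 3
Step 4: w='c' (idx 1), next='b' -> output (1, 'b'), add 'cb' as idx 4
Step 5: w='b' (idx 3), next='b' -> output (3, 'b'), add 'bb' as idx 5
Step 6: w='cb' (idx 4), next='b' -> output (4, 'b'), add 'cbb' as idx 6
Step 7: w='b' (idx 3), next='c' -> output (3, 'c'), add 'bc' as idx 7


Encoded: [(0, 'c'), (1, 'c'), (0, 'b'), (1, 'b'), (3, 'b'), (4, 'b'), (3, 'c')]


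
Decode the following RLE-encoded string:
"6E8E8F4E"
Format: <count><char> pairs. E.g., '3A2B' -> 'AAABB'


Expanding each <count><char> pair:
  6E -> 'EEEEEE'
  8E -> 'EEEEEEEE'
  8F -> 'FFFFFFFF'
  4E -> 'EEEE'

Decoded = EEEEEEEEEEEEEEFFFFFFFFEEEE


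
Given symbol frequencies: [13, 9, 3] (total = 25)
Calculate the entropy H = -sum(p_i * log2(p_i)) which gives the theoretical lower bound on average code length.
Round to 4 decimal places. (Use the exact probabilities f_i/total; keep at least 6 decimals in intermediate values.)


Per-symbol terms -p_i * log2(p_i) with p_i = f_i/25:
  p = 13/25 = 0.520000: log2(p) = -0.943416, -p*log2(p) = 0.490577
  p = 9/25 = 0.360000: log2(p) = -1.473931, -p*log2(p) = 0.530615
  p = 3/25 = 0.120000: log2(p) = -3.058894, -p*log2(p) = 0.367067
H = 0.490577 + 0.530615 + 0.367067 = 1.388259

H = 1.3883 bits/symbol


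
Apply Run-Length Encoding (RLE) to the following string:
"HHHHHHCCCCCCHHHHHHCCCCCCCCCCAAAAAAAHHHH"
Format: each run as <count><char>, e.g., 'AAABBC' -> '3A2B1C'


Scanning runs left to right:
  i=0: run of 'H' x 6 -> '6H'
  i=6: run of 'C' x 6 -> '6C'
  i=12: run of 'H' x 6 -> '6H'
  i=18: run of 'C' x 10 -> '10C'
  i=28: run of 'A' x 7 -> '7A'
  i=35: run of 'H' x 4 -> '4H'

RLE = 6H6C6H10C7A4H


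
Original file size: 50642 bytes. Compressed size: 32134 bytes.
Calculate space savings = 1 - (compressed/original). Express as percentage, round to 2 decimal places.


ratio = compressed/original = 32134/50642 = 0.634533
savings = 1 - ratio = 1 - 0.634533 = 0.365467
as a percentage: 0.365467 * 100 = 36.55%

Space savings = 1 - 32134/50642 = 36.55%


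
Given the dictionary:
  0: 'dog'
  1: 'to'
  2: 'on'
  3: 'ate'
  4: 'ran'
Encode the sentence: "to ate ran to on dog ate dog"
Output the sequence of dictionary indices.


Look up each word in the dictionary:
  'to' -> 1
  'ate' -> 3
  'ran' -> 4
  'to' -> 1
  'on' -> 2
  'dog' -> 0
  'ate' -> 3
  'dog' -> 0

Encoded: [1, 3, 4, 1, 2, 0, 3, 0]


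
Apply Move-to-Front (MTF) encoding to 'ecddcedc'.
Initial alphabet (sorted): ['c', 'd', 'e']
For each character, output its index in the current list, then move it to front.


MTF encoding:
'e': index 2 in ['c', 'd', 'e'] -> ['e', 'c', 'd']
'c': index 1 in ['e', 'c', 'd'] -> ['c', 'e', 'd']
'd': index 2 in ['c', 'e', 'd'] -> ['d', 'c', 'e']
'd': index 0 in ['d', 'c', 'e'] -> ['d', 'c', 'e']
'c': index 1 in ['d', 'c', 'e'] -> ['c', 'd', 'e']
'e': index 2 in ['c', 'd', 'e'] -> ['e', 'c', 'd']
'd': index 2 in ['e', 'c', 'd'] -> ['d', 'e', 'c']
'c': index 2 in ['d', 'e', 'c'] -> ['c', 'd', 'e']


Output: [2, 1, 2, 0, 1, 2, 2, 2]


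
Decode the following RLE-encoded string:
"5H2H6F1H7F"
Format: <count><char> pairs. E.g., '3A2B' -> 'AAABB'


Expanding each <count><char> pair:
  5H -> 'HHHHH'
  2H -> 'HH'
  6F -> 'FFFFFF'
  1H -> 'H'
  7F -> 'FFFFFFF'

Decoded = HHHHHHHFFFFFFHFFFFFFF


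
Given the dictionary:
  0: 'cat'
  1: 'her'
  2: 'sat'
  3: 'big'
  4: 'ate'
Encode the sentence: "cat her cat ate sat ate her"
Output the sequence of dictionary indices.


Look up each word in the dictionary:
  'cat' -> 0
  'her' -> 1
  'cat' -> 0
  'ate' -> 4
  'sat' -> 2
  'ate' -> 4
  'her' -> 1

Encoded: [0, 1, 0, 4, 2, 4, 1]


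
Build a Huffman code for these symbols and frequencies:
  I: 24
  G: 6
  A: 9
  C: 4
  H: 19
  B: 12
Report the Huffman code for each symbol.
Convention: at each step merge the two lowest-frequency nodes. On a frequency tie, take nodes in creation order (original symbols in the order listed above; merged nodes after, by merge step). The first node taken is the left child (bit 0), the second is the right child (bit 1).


Huffman tree construction:
Step 1: Merge C(4) + G(6) = 10
Step 2: Merge A(9) + (C+G)(10) = 19
Step 3: Merge B(12) + H(19) = 31
Step 4: Merge (A+(C+G))(19) + I(24) = 43
Step 5: Merge (B+H)(31) + ((A+(C+G))+I)(43) = 74
Read each symbol's code off the tree from the root (left child = 0, right child = 1).

Codes:
  I: 11 (length 2)
  G: 1011 (length 4)
  A: 100 (length 3)
  C: 1010 (length 4)
  H: 01 (length 2)
  B: 00 (length 2)
Average code length: 177/74 = 2.3919 bits/symbol


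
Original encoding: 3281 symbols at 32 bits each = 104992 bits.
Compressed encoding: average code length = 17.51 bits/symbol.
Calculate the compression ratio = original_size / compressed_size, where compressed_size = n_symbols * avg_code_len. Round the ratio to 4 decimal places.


original_size = n_symbols * orig_bits = 3281 * 32 = 104992 bits
compressed_size = n_symbols * avg_code_len = 3281 * 17.51 = 57450.31 bits
ratio = original_size / compressed_size = 104992 / 57450.31 = 1.8275

Compression ratio = 1.8275


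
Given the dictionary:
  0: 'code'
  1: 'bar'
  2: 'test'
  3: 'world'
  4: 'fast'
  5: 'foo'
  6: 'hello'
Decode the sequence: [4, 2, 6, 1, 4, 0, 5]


Look up each index in the dictionary:
  4 -> 'fast'
  2 -> 'test'
  6 -> 'hello'
  1 -> 'bar'
  4 -> 'fast'
  0 -> 'code'
  5 -> 'foo'

Decoded: "fast test hello bar fast code foo"


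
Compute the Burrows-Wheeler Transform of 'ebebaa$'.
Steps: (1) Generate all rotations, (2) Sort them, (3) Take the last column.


Rotations (sorted):
  0: $ebebaa -> last char: a
  1: a$ebeba -> last char: a
  2: aa$ebeb -> last char: b
  3: baa$ebe -> last char: e
  4: bebaa$e -> last char: e
  5: ebaa$eb -> last char: b
  6: ebebaa$ -> last char: $


BWT = aabeeb$


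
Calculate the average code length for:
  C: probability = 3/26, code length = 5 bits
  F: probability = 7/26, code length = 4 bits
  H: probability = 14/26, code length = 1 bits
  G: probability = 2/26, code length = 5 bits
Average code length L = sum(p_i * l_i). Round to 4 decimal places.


Weighted contributions p_i * l_i:
  C: (3/26) * 5 = 15/26
  F: (7/26) * 4 = 28/26
  H: (14/26) * 1 = 14/26
  G: (2/26) * 5 = 10/26
Sum = (15 + 28 + 14 + 10)/26 = 67/26

L = 67/26 = 2.5769 bits/symbol


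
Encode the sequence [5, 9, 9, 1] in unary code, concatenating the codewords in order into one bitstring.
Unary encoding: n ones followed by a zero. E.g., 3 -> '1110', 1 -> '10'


Encode each number as n ones followed by a terminating 0:
  5 -> 111110 (6 bits)
  9 -> 1111111110 (10 bits)
  9 -> 1111111110 (10 bits)
  1 -> 10 (2 bits)
Total length = 6 + 10 + 10 + 2 = 28 bits.

Unary([5, 9, 9, 1]) = 1111101111111110111111111010 (28 bits)


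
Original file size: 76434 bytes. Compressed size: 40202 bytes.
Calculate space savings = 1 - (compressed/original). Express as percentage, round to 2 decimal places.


ratio = compressed/original = 40202/76434 = 0.52597
savings = 1 - ratio = 1 - 0.52597 = 0.47403
as a percentage: 0.47403 * 100 = 47.4%

Space savings = 1 - 40202/76434 = 47.4%


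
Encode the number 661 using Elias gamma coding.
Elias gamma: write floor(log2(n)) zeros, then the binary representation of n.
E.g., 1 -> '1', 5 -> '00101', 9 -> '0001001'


num_bits = floor(log2(661)) + 1 = 10
leading_zeros = num_bits - 1 = 9
binary(661) = 1010010101

Elias gamma(661) = '000000000' + '1010010101' = 0000000001010010101 (19 bits)


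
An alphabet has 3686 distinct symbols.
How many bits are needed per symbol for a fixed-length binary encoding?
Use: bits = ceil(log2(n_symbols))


log2(3686) = 11.8478
Bracket: 2^11 = 2048 < 3686 <= 2^12 = 4096
So ceil(log2(3686)) = 12

bits = ceil(log2(3686)) = ceil(11.8478) = 12 bits


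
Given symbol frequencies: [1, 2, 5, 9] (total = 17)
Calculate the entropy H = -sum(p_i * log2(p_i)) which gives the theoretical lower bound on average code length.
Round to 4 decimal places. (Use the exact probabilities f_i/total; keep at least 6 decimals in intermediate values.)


Per-symbol terms -p_i * log2(p_i) with p_i = f_i/17:
  p = 1/17 = 0.058824: log2(p) = -4.087463, -p*log2(p) = 0.240439
  p = 2/17 = 0.117647: log2(p) = -3.087463, -p*log2(p) = 0.363231
  p = 5/17 = 0.294118: log2(p) = -1.765535, -p*log2(p) = 0.519275
  p = 9/17 = 0.529412: log2(p) = -0.917538, -p*log2(p) = 0.485755
H = 0.240439 + 0.363231 + 0.519275 + 0.485755 = 1.608700

H = 1.6087 bits/symbol


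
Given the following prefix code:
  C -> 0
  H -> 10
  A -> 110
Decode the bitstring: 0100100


Decoding step by step:
Bits 0 -> C
Bits 10 -> H
Bits 0 -> C
Bits 10 -> H
Bits 0 -> C


Decoded message: CHCHC


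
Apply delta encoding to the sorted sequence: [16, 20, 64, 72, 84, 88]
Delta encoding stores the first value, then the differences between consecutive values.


First value: 16
Deltas:
  20 - 16 = 4
  64 - 20 = 44
  72 - 64 = 8
  84 - 72 = 12
  88 - 84 = 4


Delta encoded: [16, 4, 44, 8, 12, 4]


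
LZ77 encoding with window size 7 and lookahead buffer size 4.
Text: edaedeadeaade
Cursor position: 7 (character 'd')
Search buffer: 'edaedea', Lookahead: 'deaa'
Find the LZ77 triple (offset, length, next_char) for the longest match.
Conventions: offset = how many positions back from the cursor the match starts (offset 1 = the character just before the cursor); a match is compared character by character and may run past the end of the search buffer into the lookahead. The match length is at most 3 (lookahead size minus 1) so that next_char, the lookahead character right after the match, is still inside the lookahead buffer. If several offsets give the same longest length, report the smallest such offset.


Try each offset into the search buffer:
  offset=1 (pos 6, char 'a'): match length 0
  offset=2 (pos 5, char 'e'): match length 0
  offset=3 (pos 4, char 'd'): match length 3
  offset=4 (pos 3, char 'e'): match length 0
  offset=5 (pos 2, char 'a'): match length 0
  offset=6 (pos 1, char 'd'): match length 1
  offset=7 (pos 0, char 'e'): match length 0
Longest match has length 3 at offset 3.
next_char = character at position 7 + 3 = 10 -> 'a'

Best match: offset=3, length=3 (matching 'dea' starting at position 4)
LZ77 triple: (3, 3, 'a')


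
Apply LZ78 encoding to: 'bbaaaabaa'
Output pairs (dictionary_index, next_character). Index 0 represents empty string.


LZ78 encoding steps:
Dictionary: {0: ''}
Step 1: w='' (idx 0), next='b' -> output (0, 'b'), add 'b' as idx 1
Step 2: w='b' (idx 1), next='a' -> output (1, 'a'), add 'ba' as idx 2
Step 3: w='' (idx 0), next='a' -> output (0, 'a'), add 'a' as idx 3
Step 4: w='a' (idx 3), next='a' -> output (3, 'a'), add 'aa' as idx 4
Step 5: w='ba' (idx 2), next='a' -> output (2, 'a'), add 'baa' as idx 5


Encoded: [(0, 'b'), (1, 'a'), (0, 'a'), (3, 'a'), (2, 'a')]


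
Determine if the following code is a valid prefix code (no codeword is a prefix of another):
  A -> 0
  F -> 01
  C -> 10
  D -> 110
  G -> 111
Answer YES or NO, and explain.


Checking each pair (does one codeword prefix another?):
  A='0' vs F='01': prefix -- VIOLATION

NO -- this is NOT a valid prefix code. A (0) is a prefix of F (01).


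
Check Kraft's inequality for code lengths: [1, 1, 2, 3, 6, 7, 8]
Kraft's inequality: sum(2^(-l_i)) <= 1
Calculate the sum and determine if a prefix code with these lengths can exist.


Sum = 2^(-1) + 2^(-1) + 2^(-2) + 2^(-3) + 2^(-6) + 2^(-7) + 2^(-8)
    = 0.5 + 0.5 + 0.25 + 0.125 + 0.015625 + 0.0078125 + 0.00390625
    = 359/256 = 1.40234375
Since 1.40234375 > 1, Kraft's inequality is NOT satisfied.
A prefix code with these lengths CANNOT exist.

Kraft sum = 1.40234375. Not satisfied.


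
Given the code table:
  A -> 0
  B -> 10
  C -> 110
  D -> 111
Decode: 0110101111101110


Decoding:
0 -> A
110 -> C
10 -> B
111 -> D
110 -> C
111 -> D
0 -> A


Result: ACBDCDA


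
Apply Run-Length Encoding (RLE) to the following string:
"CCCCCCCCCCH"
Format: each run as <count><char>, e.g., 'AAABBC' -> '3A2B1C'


Scanning runs left to right:
  i=0: run of 'C' x 10 -> '10C'
  i=10: run of 'H' x 1 -> '1H'

RLE = 10C1H


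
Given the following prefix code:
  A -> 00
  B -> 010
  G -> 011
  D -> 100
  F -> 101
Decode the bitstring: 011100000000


Decoding step by step:
Bits 011 -> G
Bits 100 -> D
Bits 00 -> A
Bits 00 -> A
Bits 00 -> A


Decoded message: GDAAA


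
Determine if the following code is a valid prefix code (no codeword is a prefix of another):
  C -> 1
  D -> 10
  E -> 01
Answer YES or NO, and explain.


Checking each pair (does one codeword prefix another?):
  C='1' vs D='10': prefix -- VIOLATION

NO -- this is NOT a valid prefix code. C (1) is a prefix of D (10).


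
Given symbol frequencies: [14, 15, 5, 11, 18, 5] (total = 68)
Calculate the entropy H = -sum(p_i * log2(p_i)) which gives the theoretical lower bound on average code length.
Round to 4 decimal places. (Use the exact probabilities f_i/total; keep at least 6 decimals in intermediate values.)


Per-symbol terms -p_i * log2(p_i) with p_i = f_i/68:
  p = 14/68 = 0.205882: log2(p) = -2.280108, -p*log2(p) = 0.469434
  p = 15/68 = 0.220588: log2(p) = -2.180572, -p*log2(p) = 0.481009
  p = 5/68 = 0.073529: log2(p) = -3.765535, -p*log2(p) = 0.276878
  p = 11/68 = 0.161765: log2(p) = -2.628031, -p*log2(p) = 0.425123
  p = 18/68 = 0.264706: log2(p) = -1.917538, -p*log2(p) = 0.507584
  p = 5/68 = 0.073529: log2(p) = -3.765535, -p*log2(p) = 0.276878
H = 0.469434 + 0.481009 + 0.276878 + 0.425123 + 0.507584 + 0.276878 = 2.436906

H = 2.4369 bits/symbol


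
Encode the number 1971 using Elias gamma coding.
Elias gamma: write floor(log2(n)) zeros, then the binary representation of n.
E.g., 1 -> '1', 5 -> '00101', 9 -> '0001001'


num_bits = floor(log2(1971)) + 1 = 11
leading_zeros = num_bits - 1 = 10
binary(1971) = 11110110011

Elias gamma(1971) = '0000000000' + '11110110011' = 000000000011110110011 (21 bits)


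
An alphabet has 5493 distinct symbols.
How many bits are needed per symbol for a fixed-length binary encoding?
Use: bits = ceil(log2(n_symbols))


log2(5493) = 12.4234
Bracket: 2^12 = 4096 < 5493 <= 2^13 = 8192
So ceil(log2(5493)) = 13

bits = ceil(log2(5493)) = ceil(12.4234) = 13 bits


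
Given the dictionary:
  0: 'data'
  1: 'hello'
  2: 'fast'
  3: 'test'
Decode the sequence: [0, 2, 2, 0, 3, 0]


Look up each index in the dictionary:
  0 -> 'data'
  2 -> 'fast'
  2 -> 'fast'
  0 -> 'data'
  3 -> 'test'
  0 -> 'data'

Decoded: "data fast fast data test data"


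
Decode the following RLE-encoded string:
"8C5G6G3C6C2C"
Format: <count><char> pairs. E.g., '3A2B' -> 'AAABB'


Expanding each <count><char> pair:
  8C -> 'CCCCCCCC'
  5G -> 'GGGGG'
  6G -> 'GGGGGG'
  3C -> 'CCC'
  6C -> 'CCCCCC'
  2C -> 'CC'

Decoded = CCCCCCCCGGGGGGGGGGGCCCCCCCCCCC


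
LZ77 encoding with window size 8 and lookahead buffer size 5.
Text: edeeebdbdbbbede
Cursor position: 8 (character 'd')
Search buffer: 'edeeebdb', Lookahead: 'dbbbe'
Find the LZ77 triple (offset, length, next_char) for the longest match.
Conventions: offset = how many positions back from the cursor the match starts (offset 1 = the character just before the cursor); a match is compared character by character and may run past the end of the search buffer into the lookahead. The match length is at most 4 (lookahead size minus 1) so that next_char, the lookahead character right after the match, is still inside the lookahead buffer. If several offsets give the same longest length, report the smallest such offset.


Try each offset into the search buffer:
  offset=1 (pos 7, char 'b'): match length 0
  offset=2 (pos 6, char 'd'): match length 2
  offset=3 (pos 5, char 'b'): match length 0
  offset=4 (pos 4, char 'e'): match length 0
  offset=5 (pos 3, char 'e'): match length 0
  offset=6 (pos 2, char 'e'): match length 0
  offset=7 (pos 1, char 'd'): match length 1
  offset=8 (pos 0, char 'e'): match length 0
Longest match has length 2 at offset 2.
next_char = character at position 8 + 2 = 10 -> 'b'

Best match: offset=2, length=2 (matching 'db' starting at position 6)
LZ77 triple: (2, 2, 'b')


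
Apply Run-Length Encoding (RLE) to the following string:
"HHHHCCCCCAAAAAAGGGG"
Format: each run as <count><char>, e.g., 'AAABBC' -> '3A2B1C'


Scanning runs left to right:
  i=0: run of 'H' x 4 -> '4H'
  i=4: run of 'C' x 5 -> '5C'
  i=9: run of 'A' x 6 -> '6A'
  i=15: run of 'G' x 4 -> '4G'

RLE = 4H5C6A4G


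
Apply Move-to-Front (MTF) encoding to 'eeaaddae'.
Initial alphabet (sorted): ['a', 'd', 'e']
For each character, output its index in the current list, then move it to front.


MTF encoding:
'e': index 2 in ['a', 'd', 'e'] -> ['e', 'a', 'd']
'e': index 0 in ['e', 'a', 'd'] -> ['e', 'a', 'd']
'a': index 1 in ['e', 'a', 'd'] -> ['a', 'e', 'd']
'a': index 0 in ['a', 'e', 'd'] -> ['a', 'e', 'd']
'd': index 2 in ['a', 'e', 'd'] -> ['d', 'a', 'e']
'd': index 0 in ['d', 'a', 'e'] -> ['d', 'a', 'e']
'a': index 1 in ['d', 'a', 'e'] -> ['a', 'd', 'e']
'e': index 2 in ['a', 'd', 'e'] -> ['e', 'a', 'd']


Output: [2, 0, 1, 0, 2, 0, 1, 2]
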